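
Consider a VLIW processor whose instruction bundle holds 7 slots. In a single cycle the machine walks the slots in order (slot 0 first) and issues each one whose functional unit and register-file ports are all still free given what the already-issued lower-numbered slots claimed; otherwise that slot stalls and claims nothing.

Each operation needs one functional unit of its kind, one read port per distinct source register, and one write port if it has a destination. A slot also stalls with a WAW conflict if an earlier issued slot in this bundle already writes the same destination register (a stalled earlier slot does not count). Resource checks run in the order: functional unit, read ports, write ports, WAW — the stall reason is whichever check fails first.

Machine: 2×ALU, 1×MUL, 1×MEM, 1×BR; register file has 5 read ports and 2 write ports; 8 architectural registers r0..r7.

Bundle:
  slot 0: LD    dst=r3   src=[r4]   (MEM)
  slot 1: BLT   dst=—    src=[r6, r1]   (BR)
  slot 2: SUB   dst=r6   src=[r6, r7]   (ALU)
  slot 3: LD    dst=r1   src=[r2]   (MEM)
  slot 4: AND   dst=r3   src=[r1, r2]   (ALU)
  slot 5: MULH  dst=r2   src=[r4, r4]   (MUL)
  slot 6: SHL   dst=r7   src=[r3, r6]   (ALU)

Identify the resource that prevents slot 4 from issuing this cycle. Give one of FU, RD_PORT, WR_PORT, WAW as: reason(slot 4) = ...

slot 0 (MEM): ISSUE — free A2,Mu1,Ld0,B1 rp4 wp1
slot 1 (BR): ISSUE — free A2,Mu1,Ld0,B0 rp2 wp1
slot 2 (ALU): ISSUE — free A1,Mu1,Ld0,B0 rp0 wp0
slot 3 (MEM): stall FU — free A1,Mu1,Ld0,B0 rp0 wp0
slot 4 (ALU): stall RD_PORT — free A1,Mu1,Ld0,B0 rp0 wp0
slot 5 (MUL): stall RD_PORT — free A1,Mu1,Ld0,B0 rp0 wp0
slot 6 (ALU): stall RD_PORT — free A1,Mu1,Ld0,B0 rp0 wp0

reason(slot 4) = RD_PORT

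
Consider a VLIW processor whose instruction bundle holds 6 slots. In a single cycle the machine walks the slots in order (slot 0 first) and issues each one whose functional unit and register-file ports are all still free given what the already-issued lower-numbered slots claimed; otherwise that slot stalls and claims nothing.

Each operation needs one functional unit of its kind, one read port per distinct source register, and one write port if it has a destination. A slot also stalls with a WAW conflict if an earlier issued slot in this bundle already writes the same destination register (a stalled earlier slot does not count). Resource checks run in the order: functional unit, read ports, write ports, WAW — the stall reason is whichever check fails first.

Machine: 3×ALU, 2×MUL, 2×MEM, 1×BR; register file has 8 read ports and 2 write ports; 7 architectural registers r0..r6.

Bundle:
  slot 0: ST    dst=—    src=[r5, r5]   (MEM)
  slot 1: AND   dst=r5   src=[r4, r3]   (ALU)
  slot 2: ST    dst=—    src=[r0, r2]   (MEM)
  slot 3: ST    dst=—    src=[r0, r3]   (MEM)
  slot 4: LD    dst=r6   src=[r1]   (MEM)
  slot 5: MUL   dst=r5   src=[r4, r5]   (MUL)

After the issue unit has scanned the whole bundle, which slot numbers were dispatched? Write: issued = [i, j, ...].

issued = [0, 1, 2]

#0 MEM src=r5,r5 dispatched  <A:3 Mu:2 Ld:1 B:1 rd:7 wr:2>
#1 ALU src=r4,r3 dispatched  <A:2 Mu:2 Ld:1 B:1 rd:5 wr:1>
#2 MEM src=r0,r2 dispatched  <A:2 Mu:2 Ld:0 B:1 rd:3 wr:1>
#3 MEM src=r0,r3 held:FU  <A:2 Mu:2 Ld:0 B:1 rd:3 wr:1>
#4 MEM src=r1 held:FU  <A:2 Mu:2 Ld:0 B:1 rd:3 wr:1>
#5 MUL src=r4,r5 held:WAW  <A:2 Mu:2 Ld:0 B:1 rd:3 wr:1>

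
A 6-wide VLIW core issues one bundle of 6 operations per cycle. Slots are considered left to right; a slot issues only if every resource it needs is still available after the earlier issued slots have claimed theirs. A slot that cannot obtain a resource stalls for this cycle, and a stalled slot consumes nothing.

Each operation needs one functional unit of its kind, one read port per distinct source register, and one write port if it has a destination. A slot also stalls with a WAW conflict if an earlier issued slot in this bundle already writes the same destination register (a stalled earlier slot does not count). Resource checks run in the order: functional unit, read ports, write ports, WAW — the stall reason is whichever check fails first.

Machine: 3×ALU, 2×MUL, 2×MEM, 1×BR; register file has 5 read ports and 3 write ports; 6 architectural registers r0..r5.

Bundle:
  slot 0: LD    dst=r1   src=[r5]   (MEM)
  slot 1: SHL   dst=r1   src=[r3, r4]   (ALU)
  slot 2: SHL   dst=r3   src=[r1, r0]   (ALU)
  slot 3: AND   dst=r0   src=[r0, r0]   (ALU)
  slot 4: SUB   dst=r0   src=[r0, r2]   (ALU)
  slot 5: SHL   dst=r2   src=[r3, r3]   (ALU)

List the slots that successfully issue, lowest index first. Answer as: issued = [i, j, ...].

issued = [0, 2, 3]

#0 MEM src=r5 dispatched  <A:3 Mu:2 Ld:1 B:1 rd:4 wr:2>
#1 ALU src=r3,r4 held:WAW  <A:3 Mu:2 Ld:1 B:1 rd:4 wr:2>
#2 ALU src=r1,r0 dispatched  <A:2 Mu:2 Ld:1 B:1 rd:2 wr:1>
#3 ALU src=r0,r0 dispatched  <A:1 Mu:2 Ld:1 B:1 rd:1 wr:0>
#4 ALU src=r0,r2 held:RD_PORT  <A:1 Mu:2 Ld:1 B:1 rd:1 wr:0>
#5 ALU src=r3,r3 held:WR_PORT  <A:1 Mu:2 Ld:1 B:1 rd:1 wr:0>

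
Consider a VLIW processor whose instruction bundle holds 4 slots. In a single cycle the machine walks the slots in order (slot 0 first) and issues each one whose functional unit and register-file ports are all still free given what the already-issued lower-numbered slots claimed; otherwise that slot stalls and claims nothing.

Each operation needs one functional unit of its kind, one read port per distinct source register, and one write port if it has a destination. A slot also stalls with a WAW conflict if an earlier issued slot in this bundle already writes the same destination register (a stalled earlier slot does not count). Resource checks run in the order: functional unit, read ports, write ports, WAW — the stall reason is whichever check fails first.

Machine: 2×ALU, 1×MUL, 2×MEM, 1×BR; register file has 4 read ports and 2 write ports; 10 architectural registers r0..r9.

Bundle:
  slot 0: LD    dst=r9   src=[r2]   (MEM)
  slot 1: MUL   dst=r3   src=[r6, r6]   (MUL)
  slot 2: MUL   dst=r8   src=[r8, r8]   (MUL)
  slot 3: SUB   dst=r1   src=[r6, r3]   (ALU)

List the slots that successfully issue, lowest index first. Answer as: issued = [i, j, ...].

issued = [0, 1]

(0) want 1×MEM +1rd +1wr — yes → AL2|MU1|ME1|BR1|rd3|wr1
(1) want 1×MUL +1rd +1wr — yes → AL2|MU0|ME1|BR1|rd2|wr0
(2) want 1×MUL +1rd +1wr — FU → AL2|MU0|ME1|BR1|rd2|wr0
(3) want 1×ALU +2rd +1wr — WR_PORT → AL2|MU0|ME1|BR1|rd2|wr0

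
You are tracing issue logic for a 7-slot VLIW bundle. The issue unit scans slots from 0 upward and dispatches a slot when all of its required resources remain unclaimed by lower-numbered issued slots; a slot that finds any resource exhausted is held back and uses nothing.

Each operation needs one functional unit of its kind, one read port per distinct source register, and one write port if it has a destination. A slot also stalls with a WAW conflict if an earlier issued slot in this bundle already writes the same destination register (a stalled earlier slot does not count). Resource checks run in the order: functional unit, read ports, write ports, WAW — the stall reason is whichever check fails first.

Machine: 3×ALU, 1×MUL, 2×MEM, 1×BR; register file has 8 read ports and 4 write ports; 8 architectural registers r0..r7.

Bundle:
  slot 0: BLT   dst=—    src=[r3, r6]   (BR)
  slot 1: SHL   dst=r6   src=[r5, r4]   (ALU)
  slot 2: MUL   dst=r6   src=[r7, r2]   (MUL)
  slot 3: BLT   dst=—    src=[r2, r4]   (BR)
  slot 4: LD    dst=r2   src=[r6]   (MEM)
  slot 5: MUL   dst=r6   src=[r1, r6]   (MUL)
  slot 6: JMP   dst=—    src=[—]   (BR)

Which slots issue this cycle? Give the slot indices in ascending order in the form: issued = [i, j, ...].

slot 0 (BR): ISSUE — free A3,Mu1,Ld2,B0 rp6 wp4
slot 1 (ALU): ISSUE — free A2,Mu1,Ld2,B0 rp4 wp3
slot 2 (MUL): stall WAW — free A2,Mu1,Ld2,B0 rp4 wp3
slot 3 (BR): stall FU — free A2,Mu1,Ld2,B0 rp4 wp3
slot 4 (MEM): ISSUE — free A2,Mu1,Ld1,B0 rp3 wp2
slot 5 (MUL): stall WAW — free A2,Mu1,Ld1,B0 rp3 wp2
slot 6 (BR): stall FU — free A2,Mu1,Ld1,B0 rp3 wp2

issued = [0, 1, 4]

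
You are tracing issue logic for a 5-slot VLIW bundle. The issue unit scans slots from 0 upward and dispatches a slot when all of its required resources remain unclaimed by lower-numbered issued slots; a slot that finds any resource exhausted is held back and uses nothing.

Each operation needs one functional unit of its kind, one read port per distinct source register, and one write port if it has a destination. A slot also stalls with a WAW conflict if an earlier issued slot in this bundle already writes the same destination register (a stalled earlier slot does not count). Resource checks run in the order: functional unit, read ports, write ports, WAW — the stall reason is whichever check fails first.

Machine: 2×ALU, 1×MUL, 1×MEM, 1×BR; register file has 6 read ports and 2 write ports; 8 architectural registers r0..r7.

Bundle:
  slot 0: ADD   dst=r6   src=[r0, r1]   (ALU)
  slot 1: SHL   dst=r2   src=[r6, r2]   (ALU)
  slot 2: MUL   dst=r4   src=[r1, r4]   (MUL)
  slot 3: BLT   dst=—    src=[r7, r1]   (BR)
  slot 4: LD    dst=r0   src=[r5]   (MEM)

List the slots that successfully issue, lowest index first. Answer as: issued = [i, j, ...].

issued = [0, 1, 3]

#0 ALU src=r0,r1 dispatched  <A:1 Mu:1 Ld:1 B:1 rd:4 wr:1>
#1 ALU src=r6,r2 dispatched  <A:0 Mu:1 Ld:1 B:1 rd:2 wr:0>
#2 MUL src=r1,r4 held:WR_PORT  <A:0 Mu:1 Ld:1 B:1 rd:2 wr:0>
#3 BR src=r7,r1 dispatched  <A:0 Mu:1 Ld:1 B:0 rd:0 wr:0>
#4 MEM src=r5 held:RD_PORT  <A:0 Mu:1 Ld:1 B:0 rd:0 wr:0>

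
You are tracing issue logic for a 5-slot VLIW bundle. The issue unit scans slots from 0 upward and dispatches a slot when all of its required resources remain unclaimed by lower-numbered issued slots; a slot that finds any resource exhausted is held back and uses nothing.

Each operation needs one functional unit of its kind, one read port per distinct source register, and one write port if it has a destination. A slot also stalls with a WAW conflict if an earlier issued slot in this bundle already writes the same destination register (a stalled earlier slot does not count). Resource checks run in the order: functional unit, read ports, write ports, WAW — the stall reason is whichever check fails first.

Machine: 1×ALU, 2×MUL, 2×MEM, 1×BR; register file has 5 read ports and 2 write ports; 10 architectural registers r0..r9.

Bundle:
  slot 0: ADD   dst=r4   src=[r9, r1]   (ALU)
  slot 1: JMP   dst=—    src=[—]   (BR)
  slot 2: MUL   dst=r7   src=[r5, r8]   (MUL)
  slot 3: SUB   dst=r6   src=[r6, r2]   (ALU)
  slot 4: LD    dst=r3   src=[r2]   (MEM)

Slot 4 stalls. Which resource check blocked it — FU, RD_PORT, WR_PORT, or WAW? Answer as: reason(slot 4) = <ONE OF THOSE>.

reason(slot 4) = WR_PORT

(0) want 1×ALU +2rd +1wr — yes → AL0|MU2|ME2|BR1|rd3|wr1
(1) want 1×BR +0rd +0wr — yes → AL0|MU2|ME2|BR0|rd3|wr1
(2) want 1×MUL +2rd +1wr — yes → AL0|MU1|ME2|BR0|rd1|wr0
(3) want 1×ALU +2rd +1wr — FU → AL0|MU1|ME2|BR0|rd1|wr0
(4) want 1×MEM +1rd +1wr — WR_PORT → AL0|MU1|ME2|BR0|rd1|wr0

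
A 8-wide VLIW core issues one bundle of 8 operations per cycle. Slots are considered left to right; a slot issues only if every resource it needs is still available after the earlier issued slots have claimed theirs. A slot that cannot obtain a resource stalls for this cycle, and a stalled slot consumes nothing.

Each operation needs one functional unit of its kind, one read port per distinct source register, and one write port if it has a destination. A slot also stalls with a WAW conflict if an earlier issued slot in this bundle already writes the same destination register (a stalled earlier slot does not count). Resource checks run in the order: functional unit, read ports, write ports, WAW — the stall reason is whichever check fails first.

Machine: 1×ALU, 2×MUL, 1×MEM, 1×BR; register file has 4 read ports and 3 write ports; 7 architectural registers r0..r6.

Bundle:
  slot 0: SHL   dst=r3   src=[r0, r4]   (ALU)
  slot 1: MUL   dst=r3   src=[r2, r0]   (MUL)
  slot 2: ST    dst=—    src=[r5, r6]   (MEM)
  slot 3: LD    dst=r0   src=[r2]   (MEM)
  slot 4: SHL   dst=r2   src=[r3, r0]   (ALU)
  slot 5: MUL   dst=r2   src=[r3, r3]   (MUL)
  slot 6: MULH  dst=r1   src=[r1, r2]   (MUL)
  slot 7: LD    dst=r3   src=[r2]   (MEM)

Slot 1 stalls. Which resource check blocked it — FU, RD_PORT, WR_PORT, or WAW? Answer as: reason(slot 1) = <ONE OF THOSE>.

reason(slot 1) = WAW

slot 0 (ALU): ISSUE — free A0,Mu2,Ld1,B1 rp2 wp2
slot 1 (MUL): stall WAW — free A0,Mu2,Ld1,B1 rp2 wp2
slot 2 (MEM): ISSUE — free A0,Mu2,Ld0,B1 rp0 wp2
slot 3 (MEM): stall FU — free A0,Mu2,Ld0,B1 rp0 wp2
slot 4 (ALU): stall FU — free A0,Mu2,Ld0,B1 rp0 wp2
slot 5 (MUL): stall RD_PORT — free A0,Mu2,Ld0,B1 rp0 wp2
slot 6 (MUL): stall RD_PORT — free A0,Mu2,Ld0,B1 rp0 wp2
slot 7 (MEM): stall FU — free A0,Mu2,Ld0,B1 rp0 wp2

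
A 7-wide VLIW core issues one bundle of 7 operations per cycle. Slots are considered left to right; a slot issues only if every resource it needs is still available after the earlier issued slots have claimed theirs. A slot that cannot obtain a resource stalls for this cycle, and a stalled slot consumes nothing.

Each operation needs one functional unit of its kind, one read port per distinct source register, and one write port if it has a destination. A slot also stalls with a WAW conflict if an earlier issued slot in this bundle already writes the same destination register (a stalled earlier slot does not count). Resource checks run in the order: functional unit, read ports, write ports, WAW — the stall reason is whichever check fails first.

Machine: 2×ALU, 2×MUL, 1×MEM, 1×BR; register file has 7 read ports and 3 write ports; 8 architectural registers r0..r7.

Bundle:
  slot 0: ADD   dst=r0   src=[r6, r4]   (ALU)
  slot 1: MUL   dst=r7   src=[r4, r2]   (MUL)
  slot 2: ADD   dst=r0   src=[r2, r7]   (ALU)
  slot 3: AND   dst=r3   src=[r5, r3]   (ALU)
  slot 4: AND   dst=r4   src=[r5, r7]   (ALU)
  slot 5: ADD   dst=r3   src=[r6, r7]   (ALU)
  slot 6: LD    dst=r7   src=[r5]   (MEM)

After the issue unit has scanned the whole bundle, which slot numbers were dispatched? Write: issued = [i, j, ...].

#0 ALU src=r6,r4 dispatched  <A:1 Mu:2 Ld:1 B:1 rd:5 wr:2>
#1 MUL src=r4,r2 dispatched  <A:1 Mu:1 Ld:1 B:1 rd:3 wr:1>
#2 ALU src=r2,r7 held:WAW  <A:1 Mu:1 Ld:1 B:1 rd:3 wr:1>
#3 ALU src=r5,r3 dispatched  <A:0 Mu:1 Ld:1 B:1 rd:1 wr:0>
#4 ALU src=r5,r7 held:FU  <A:0 Mu:1 Ld:1 B:1 rd:1 wr:0>
#5 ALU src=r6,r7 held:FU  <A:0 Mu:1 Ld:1 B:1 rd:1 wr:0>
#6 MEM src=r5 held:WR_PORT  <A:0 Mu:1 Ld:1 B:1 rd:1 wr:0>

issued = [0, 1, 3]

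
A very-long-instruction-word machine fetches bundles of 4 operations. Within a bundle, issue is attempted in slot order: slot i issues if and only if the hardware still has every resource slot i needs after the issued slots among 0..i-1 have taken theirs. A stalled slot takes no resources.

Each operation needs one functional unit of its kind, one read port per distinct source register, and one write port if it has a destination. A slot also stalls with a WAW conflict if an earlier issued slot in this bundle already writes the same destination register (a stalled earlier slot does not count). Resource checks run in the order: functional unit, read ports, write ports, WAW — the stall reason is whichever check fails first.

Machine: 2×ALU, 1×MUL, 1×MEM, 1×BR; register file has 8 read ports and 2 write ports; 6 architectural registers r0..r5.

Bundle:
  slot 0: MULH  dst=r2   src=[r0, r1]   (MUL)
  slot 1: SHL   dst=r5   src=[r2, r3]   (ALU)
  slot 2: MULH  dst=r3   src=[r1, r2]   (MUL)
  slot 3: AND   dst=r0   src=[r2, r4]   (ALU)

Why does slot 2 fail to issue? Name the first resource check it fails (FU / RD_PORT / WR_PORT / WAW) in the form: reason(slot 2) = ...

reason(slot 2) = FU

(0) want 1×MUL +2rd +1wr — yes → AL2|MU0|ME1|BR1|rd6|wr1
(1) want 1×ALU +2rd +1wr — yes → AL1|MU0|ME1|BR1|rd4|wr0
(2) want 1×MUL +2rd +1wr — FU → AL1|MU0|ME1|BR1|rd4|wr0
(3) want 1×ALU +2rd +1wr — WR_PORT → AL1|MU0|ME1|BR1|rd4|wr0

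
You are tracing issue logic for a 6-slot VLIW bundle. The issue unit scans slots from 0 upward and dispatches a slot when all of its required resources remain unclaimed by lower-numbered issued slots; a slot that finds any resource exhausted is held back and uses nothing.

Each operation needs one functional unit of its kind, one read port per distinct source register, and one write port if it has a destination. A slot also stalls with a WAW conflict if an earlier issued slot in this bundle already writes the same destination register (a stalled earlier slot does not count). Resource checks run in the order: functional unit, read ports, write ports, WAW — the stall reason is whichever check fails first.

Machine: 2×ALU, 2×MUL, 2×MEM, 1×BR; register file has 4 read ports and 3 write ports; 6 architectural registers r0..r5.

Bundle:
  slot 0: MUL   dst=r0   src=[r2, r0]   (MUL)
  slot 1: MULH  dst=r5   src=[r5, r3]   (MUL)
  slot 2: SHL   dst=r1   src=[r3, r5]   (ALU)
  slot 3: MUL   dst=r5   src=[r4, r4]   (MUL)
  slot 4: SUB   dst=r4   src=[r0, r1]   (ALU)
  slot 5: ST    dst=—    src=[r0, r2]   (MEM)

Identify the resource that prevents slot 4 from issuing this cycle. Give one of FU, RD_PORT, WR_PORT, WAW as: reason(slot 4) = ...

(0) want 1×MUL +2rd +1wr — yes → AL2|MU1|ME2|BR1|rd2|wr2
(1) want 1×MUL +2rd +1wr — yes → AL2|MU0|ME2|BR1|rd0|wr1
(2) want 1×ALU +2rd +1wr — RD_PORT → AL2|MU0|ME2|BR1|rd0|wr1
(3) want 1×MUL +1rd +1wr — FU → AL2|MU0|ME2|BR1|rd0|wr1
(4) want 1×ALU +2rd +1wr — RD_PORT → AL2|MU0|ME2|BR1|rd0|wr1
(5) want 1×MEM +2rd +0wr — RD_PORT → AL2|MU0|ME2|BR1|rd0|wr1

reason(slot 4) = RD_PORT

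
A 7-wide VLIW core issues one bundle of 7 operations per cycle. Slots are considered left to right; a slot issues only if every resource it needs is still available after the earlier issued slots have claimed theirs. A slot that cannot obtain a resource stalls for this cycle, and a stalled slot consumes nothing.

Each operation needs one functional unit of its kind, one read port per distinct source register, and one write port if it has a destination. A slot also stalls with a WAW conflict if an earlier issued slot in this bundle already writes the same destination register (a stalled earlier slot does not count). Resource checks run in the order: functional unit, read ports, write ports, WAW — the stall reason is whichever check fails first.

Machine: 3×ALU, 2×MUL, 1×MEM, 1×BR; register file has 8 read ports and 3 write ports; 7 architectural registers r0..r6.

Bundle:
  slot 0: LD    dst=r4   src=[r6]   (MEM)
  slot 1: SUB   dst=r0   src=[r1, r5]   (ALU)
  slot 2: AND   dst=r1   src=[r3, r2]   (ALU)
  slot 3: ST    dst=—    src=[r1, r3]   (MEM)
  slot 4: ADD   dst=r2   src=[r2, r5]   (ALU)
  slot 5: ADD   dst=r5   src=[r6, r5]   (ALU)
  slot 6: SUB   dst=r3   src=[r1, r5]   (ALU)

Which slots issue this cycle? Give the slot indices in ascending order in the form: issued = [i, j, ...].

(0) want 1×MEM +1rd +1wr — yes → AL3|MU2|ME0|BR1|rd7|wr2
(1) want 1×ALU +2rd +1wr — yes → AL2|MU2|ME0|BR1|rd5|wr1
(2) want 1×ALU +2rd +1wr — yes → AL1|MU2|ME0|BR1|rd3|wr0
(3) want 1×MEM +2rd +0wr — FU → AL1|MU2|ME0|BR1|rd3|wr0
(4) want 1×ALU +2rd +1wr — WR_PORT → AL1|MU2|ME0|BR1|rd3|wr0
(5) want 1×ALU +2rd +1wr — WR_PORT → AL1|MU2|ME0|BR1|rd3|wr0
(6) want 1×ALU +2rd +1wr — WR_PORT → AL1|MU2|ME0|BR1|rd3|wr0

issued = [0, 1, 2]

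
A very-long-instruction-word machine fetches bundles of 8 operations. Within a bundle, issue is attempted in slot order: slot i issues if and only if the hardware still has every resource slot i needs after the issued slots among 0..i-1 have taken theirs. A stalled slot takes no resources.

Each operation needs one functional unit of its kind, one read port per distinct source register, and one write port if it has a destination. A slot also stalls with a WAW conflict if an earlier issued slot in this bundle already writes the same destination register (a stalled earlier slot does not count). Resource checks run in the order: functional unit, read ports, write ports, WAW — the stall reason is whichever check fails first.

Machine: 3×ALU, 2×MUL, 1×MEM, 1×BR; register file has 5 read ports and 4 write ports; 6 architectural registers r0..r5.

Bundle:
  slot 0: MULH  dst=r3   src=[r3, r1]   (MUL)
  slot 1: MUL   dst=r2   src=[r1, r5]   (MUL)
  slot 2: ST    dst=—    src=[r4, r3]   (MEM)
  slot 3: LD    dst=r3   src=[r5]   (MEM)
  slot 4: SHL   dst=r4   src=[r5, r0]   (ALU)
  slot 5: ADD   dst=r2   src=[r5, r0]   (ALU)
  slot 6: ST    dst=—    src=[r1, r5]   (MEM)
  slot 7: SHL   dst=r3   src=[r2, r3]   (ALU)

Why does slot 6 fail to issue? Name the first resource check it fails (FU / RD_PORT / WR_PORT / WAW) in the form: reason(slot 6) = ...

reason(slot 6) = RD_PORT

[0] MUL needs rd=2 wr=1: ok; after: ALU=3 MUL=1 MEM=1 BR=1, R=3, W=3
[1] MUL needs rd=2 wr=1: ok; after: ALU=3 MUL=0 MEM=1 BR=1, R=1, W=2
[2] MEM needs rd=2 wr=0: RD_PORT; after: ALU=3 MUL=0 MEM=1 BR=1, R=1, W=2
[3] MEM needs rd=1 wr=1: WAW; after: ALU=3 MUL=0 MEM=1 BR=1, R=1, W=2
[4] ALU needs rd=2 wr=1: RD_PORT; after: ALU=3 MUL=0 MEM=1 BR=1, R=1, W=2
[5] ALU needs rd=2 wr=1: RD_PORT; after: ALU=3 MUL=0 MEM=1 BR=1, R=1, W=2
[6] MEM needs rd=2 wr=0: RD_PORT; after: ALU=3 MUL=0 MEM=1 BR=1, R=1, W=2
[7] ALU needs rd=2 wr=1: RD_PORT; after: ALU=3 MUL=0 MEM=1 BR=1, R=1, W=2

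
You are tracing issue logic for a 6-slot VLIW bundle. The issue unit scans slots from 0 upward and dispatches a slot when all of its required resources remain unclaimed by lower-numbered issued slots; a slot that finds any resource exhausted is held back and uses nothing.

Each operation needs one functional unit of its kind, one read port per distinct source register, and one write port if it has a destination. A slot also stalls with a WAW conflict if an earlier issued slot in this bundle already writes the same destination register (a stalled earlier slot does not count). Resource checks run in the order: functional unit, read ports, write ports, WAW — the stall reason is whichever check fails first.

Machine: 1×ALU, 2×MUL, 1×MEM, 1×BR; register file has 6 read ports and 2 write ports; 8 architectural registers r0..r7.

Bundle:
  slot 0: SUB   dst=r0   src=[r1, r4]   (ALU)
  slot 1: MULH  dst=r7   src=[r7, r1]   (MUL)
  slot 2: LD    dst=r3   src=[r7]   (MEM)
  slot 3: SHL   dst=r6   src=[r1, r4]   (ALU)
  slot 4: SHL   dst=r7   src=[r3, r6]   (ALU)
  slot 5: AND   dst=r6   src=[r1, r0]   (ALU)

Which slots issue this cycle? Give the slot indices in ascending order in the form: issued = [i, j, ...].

(0) want 1×ALU +2rd +1wr — yes → AL0|MU2|ME1|BR1|rd4|wr1
(1) want 1×MUL +2rd +1wr — yes → AL0|MU1|ME1|BR1|rd2|wr0
(2) want 1×MEM +1rd +1wr — WR_PORT → AL0|MU1|ME1|BR1|rd2|wr0
(3) want 1×ALU +2rd +1wr — FU → AL0|MU1|ME1|BR1|rd2|wr0
(4) want 1×ALU +2rd +1wr — FU → AL0|MU1|ME1|BR1|rd2|wr0
(5) want 1×ALU +2rd +1wr — FU → AL0|MU1|ME1|BR1|rd2|wr0

issued = [0, 1]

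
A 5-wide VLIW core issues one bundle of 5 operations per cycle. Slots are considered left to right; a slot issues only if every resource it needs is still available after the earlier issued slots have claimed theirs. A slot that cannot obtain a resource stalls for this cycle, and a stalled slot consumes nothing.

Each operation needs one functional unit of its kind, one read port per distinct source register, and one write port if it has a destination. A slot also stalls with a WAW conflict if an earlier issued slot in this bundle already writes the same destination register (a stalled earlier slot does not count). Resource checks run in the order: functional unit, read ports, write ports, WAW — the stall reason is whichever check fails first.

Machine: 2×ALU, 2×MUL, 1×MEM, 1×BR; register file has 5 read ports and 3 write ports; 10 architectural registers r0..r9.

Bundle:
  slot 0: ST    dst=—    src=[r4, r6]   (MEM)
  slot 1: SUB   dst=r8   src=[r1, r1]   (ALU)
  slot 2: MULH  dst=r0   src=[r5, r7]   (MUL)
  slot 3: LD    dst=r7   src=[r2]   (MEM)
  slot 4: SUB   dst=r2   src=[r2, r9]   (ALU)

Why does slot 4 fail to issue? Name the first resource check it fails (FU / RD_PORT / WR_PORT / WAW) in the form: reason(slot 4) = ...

reason(slot 4) = RD_PORT

  0. MEM ⇒ go  {2A/2Mu/0Ld/1B | 3r 3w}
  1. ALU→r8 ⇒ go  {1A/2Mu/0Ld/1B | 2r 2w}
  2. MUL→r0 ⇒ go  {1A/1Mu/0Ld/1B | 0r 1w}
  3. MEM→r7 ⇒ no(FU)  {1A/1Mu/0Ld/1B | 0r 1w}
  4. ALU→r2 ⇒ no(RD_PORT)  {1A/1Mu/0Ld/1B | 0r 1w}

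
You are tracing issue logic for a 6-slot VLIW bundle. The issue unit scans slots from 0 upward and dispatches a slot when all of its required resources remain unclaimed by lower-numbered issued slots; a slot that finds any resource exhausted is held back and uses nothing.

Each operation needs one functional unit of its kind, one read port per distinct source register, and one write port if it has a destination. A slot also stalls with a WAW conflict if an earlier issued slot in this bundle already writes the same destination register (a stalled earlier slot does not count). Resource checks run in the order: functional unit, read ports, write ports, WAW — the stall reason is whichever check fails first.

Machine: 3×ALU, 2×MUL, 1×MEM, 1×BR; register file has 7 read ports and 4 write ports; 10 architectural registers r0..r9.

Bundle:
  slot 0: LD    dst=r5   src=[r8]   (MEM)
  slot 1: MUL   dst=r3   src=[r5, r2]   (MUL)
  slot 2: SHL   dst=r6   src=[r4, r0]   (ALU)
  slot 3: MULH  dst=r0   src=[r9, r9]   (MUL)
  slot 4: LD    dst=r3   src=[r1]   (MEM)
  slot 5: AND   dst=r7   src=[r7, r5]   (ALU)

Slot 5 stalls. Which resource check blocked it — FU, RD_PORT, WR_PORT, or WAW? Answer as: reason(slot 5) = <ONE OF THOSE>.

  0. MEM→r5 ⇒ go  {3A/2Mu/0Ld/1B | 6r 3w}
  1. MUL→r3 ⇒ go  {3A/1Mu/0Ld/1B | 4r 2w}
  2. ALU→r6 ⇒ go  {2A/1Mu/0Ld/1B | 2r 1w}
  3. MUL→r0 ⇒ go  {2A/0Mu/0Ld/1B | 1r 0w}
  4. MEM→r3 ⇒ no(FU)  {2A/0Mu/0Ld/1B | 1r 0w}
  5. ALU→r7 ⇒ no(RD_PORT)  {2A/0Mu/0Ld/1B | 1r 0w}

reason(slot 5) = RD_PORT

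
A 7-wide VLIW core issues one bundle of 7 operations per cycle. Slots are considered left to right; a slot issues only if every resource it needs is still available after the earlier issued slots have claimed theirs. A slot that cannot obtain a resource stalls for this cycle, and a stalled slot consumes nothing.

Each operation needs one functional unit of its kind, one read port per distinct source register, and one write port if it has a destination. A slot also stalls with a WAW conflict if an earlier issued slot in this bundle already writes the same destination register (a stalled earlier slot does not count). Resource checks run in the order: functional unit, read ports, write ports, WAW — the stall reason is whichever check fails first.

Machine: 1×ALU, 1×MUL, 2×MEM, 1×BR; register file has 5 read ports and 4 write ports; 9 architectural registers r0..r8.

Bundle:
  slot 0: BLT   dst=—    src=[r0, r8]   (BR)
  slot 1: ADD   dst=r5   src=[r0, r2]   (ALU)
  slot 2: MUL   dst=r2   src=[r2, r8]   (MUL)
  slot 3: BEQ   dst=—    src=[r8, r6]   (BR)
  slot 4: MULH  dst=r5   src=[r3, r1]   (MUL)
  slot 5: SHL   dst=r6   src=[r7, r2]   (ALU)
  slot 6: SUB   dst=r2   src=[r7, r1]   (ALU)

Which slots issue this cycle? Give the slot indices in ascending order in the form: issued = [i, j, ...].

issued = [0, 1]

slot 0 (BR): ISSUE — free A1,Mu1,Ld2,B0 rp3 wp4
slot 1 (ALU): ISSUE — free A0,Mu1,Ld2,B0 rp1 wp3
slot 2 (MUL): stall RD_PORT — free A0,Mu1,Ld2,B0 rp1 wp3
slot 3 (BR): stall FU — free A0,Mu1,Ld2,B0 rp1 wp3
slot 4 (MUL): stall RD_PORT — free A0,Mu1,Ld2,B0 rp1 wp3
slot 5 (ALU): stall FU — free A0,Mu1,Ld2,B0 rp1 wp3
slot 6 (ALU): stall FU — free A0,Mu1,Ld2,B0 rp1 wp3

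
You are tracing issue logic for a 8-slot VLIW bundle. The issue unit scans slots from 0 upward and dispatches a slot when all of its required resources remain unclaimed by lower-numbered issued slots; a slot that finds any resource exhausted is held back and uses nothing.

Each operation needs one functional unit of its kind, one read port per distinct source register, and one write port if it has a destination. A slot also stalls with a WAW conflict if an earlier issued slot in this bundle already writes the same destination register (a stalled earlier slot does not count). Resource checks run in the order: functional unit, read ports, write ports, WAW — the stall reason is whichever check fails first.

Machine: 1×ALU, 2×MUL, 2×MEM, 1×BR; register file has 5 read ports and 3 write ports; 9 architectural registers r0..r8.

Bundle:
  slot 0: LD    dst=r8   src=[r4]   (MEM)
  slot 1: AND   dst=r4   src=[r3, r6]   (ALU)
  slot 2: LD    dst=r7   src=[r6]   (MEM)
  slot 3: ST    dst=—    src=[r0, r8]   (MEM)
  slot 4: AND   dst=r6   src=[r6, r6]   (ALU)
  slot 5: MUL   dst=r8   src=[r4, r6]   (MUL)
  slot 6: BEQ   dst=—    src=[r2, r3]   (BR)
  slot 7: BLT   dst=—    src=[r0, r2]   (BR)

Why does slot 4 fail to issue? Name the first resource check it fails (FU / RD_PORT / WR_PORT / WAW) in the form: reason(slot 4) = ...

  0. MEM→r8 ⇒ go  {1A/2Mu/1Ld/1B | 4r 2w}
  1. ALU→r4 ⇒ go  {0A/2Mu/1Ld/1B | 2r 1w}
  2. MEM→r7 ⇒ go  {0A/2Mu/0Ld/1B | 1r 0w}
  3. MEM ⇒ no(FU)  {0A/2Mu/0Ld/1B | 1r 0w}
  4. ALU→r6 ⇒ no(FU)  {0A/2Mu/0Ld/1B | 1r 0w}
  5. MUL→r8 ⇒ no(RD_PORT)  {0A/2Mu/0Ld/1B | 1r 0w}
  6. BR ⇒ no(RD_PORT)  {0A/2Mu/0Ld/1B | 1r 0w}
  7. BR ⇒ no(RD_PORT)  {0A/2Mu/0Ld/1B | 1r 0w}

reason(slot 4) = FU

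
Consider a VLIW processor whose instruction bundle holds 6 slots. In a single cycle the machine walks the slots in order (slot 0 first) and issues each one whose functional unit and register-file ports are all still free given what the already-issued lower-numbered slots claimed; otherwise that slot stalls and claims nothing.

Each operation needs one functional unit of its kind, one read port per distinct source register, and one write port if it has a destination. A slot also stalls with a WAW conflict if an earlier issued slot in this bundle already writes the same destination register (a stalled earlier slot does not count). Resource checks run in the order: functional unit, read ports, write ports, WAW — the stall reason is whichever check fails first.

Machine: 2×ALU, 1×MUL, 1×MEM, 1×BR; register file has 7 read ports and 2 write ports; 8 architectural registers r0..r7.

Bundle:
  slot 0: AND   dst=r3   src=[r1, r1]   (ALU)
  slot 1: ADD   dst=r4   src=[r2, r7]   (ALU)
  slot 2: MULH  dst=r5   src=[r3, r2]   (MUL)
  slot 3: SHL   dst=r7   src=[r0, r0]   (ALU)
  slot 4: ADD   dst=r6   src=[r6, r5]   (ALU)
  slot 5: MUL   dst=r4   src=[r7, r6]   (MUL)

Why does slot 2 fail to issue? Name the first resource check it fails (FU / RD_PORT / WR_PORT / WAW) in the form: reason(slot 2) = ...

reason(slot 2) = WR_PORT

#0 ALU src=r1,r1 dispatched  <A:1 Mu:1 Ld:1 B:1 rd:6 wr:1>
#1 ALU src=r2,r7 dispatched  <A:0 Mu:1 Ld:1 B:1 rd:4 wr:0>
#2 MUL src=r3,r2 held:WR_PORT  <A:0 Mu:1 Ld:1 B:1 rd:4 wr:0>
#3 ALU src=r0,r0 held:FU  <A:0 Mu:1 Ld:1 B:1 rd:4 wr:0>
#4 ALU src=r6,r5 held:FU  <A:0 Mu:1 Ld:1 B:1 rd:4 wr:0>
#5 MUL src=r7,r6 held:WR_PORT  <A:0 Mu:1 Ld:1 B:1 rd:4 wr:0>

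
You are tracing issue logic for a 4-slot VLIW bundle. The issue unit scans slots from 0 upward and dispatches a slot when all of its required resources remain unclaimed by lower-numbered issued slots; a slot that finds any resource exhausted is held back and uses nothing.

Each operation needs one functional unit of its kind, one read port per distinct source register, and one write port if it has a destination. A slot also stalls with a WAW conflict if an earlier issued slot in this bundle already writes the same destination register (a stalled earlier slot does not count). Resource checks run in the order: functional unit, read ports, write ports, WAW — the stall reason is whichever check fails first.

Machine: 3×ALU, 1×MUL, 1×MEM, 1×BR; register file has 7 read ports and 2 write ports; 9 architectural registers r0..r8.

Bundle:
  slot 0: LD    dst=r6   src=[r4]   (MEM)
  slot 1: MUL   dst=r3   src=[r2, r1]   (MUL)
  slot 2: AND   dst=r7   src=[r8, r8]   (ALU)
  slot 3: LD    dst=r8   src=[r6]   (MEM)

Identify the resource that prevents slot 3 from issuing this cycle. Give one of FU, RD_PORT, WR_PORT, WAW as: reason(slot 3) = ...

  0. MEM→r6 ⇒ go  {3A/1Mu/0Ld/1B | 6r 1w}
  1. MUL→r3 ⇒ go  {3A/0Mu/0Ld/1B | 4r 0w}
  2. ALU→r7 ⇒ no(WR_PORT)  {3A/0Mu/0Ld/1B | 4r 0w}
  3. MEM→r8 ⇒ no(FU)  {3A/0Mu/0Ld/1B | 4r 0w}

reason(slot 3) = FU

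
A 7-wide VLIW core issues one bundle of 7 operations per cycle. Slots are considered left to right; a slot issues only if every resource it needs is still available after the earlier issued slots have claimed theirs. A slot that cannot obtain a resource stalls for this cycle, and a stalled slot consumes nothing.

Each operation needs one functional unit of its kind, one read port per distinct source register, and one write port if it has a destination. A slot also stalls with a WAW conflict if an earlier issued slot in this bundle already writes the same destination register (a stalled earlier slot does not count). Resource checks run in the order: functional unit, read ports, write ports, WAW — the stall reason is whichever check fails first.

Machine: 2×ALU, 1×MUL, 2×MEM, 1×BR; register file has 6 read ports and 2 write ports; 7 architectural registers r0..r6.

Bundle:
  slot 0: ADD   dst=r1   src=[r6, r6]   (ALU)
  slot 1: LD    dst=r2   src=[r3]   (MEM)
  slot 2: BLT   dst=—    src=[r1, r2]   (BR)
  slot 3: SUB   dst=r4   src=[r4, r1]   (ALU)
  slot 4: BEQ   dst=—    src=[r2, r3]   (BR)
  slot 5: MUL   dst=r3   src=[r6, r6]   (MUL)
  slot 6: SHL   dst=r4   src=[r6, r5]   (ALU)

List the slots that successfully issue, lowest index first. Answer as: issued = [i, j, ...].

  0. ALU→r1 ⇒ go  {1A/1Mu/2Ld/1B | 5r 1w}
  1. MEM→r2 ⇒ go  {1A/1Mu/1Ld/1B | 4r 0w}
  2. BR ⇒ go  {1A/1Mu/1Ld/0B | 2r 0w}
  3. ALU→r4 ⇒ no(WR_PORT)  {1A/1Mu/1Ld/0B | 2r 0w}
  4. BR ⇒ no(FU)  {1A/1Mu/1Ld/0B | 2r 0w}
  5. MUL→r3 ⇒ no(WR_PORT)  {1A/1Mu/1Ld/0B | 2r 0w}
  6. ALU→r4 ⇒ no(WR_PORT)  {1A/1Mu/1Ld/0B | 2r 0w}

issued = [0, 1, 2]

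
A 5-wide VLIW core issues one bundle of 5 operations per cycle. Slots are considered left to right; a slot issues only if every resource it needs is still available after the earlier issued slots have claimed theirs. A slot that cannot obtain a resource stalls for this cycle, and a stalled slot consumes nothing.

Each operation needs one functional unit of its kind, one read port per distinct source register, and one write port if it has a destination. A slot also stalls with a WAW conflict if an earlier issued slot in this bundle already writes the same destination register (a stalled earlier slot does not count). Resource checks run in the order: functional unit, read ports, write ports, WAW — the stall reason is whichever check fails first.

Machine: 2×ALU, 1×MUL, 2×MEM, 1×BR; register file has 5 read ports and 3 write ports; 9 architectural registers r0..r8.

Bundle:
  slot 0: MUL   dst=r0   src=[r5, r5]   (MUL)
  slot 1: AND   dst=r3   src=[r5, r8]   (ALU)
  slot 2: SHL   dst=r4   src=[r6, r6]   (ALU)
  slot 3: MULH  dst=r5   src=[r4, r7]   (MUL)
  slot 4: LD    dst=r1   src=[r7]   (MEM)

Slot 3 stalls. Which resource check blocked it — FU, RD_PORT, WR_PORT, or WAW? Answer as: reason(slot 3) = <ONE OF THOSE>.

(0) want 1×MUL +1rd +1wr — yes → AL2|MU0|ME2|BR1|rd4|wr2
(1) want 1×ALU +2rd +1wr — yes → AL1|MU0|ME2|BR1|rd2|wr1
(2) want 1×ALU +1rd +1wr — yes → AL0|MU0|ME2|BR1|rd1|wr0
(3) want 1×MUL +2rd +1wr — FU → AL0|MU0|ME2|BR1|rd1|wr0
(4) want 1×MEM +1rd +1wr — WR_PORT → AL0|MU0|ME2|BR1|rd1|wr0

reason(slot 3) = FU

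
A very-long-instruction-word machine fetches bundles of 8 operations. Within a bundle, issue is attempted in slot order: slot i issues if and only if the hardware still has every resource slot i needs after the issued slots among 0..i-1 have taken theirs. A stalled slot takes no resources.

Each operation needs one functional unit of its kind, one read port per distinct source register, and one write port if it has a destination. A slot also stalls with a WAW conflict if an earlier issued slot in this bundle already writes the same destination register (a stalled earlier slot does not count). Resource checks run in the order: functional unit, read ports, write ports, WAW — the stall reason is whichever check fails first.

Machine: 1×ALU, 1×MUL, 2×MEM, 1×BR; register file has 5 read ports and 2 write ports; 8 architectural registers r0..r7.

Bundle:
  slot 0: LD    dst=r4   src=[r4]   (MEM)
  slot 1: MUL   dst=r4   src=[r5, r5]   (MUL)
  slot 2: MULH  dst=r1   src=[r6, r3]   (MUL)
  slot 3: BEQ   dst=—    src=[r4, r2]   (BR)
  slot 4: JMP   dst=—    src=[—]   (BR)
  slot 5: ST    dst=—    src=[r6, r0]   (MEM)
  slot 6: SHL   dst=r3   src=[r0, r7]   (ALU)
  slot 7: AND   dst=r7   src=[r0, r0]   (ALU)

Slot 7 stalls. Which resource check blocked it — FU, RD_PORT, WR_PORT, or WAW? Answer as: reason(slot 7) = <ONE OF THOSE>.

reason(slot 7) = RD_PORT

  0. MEM→r4 ⇒ go  {1A/1Mu/1Ld/1B | 4r 1w}
  1. MUL→r4 ⇒ no(WAW)  {1A/1Mu/1Ld/1B | 4r 1w}
  2. MUL→r1 ⇒ go  {1A/0Mu/1Ld/1B | 2r 0w}
  3. BR ⇒ go  {1A/0Mu/1Ld/0B | 0r 0w}
  4. BR ⇒ no(FU)  {1A/0Mu/1Ld/0B | 0r 0w}
  5. MEM ⇒ no(RD_PORT)  {1A/0Mu/1Ld/0B | 0r 0w}
  6. ALU→r3 ⇒ no(RD_PORT)  {1A/0Mu/1Ld/0B | 0r 0w}
  7. ALU→r7 ⇒ no(RD_PORT)  {1A/0Mu/1Ld/0B | 0r 0w}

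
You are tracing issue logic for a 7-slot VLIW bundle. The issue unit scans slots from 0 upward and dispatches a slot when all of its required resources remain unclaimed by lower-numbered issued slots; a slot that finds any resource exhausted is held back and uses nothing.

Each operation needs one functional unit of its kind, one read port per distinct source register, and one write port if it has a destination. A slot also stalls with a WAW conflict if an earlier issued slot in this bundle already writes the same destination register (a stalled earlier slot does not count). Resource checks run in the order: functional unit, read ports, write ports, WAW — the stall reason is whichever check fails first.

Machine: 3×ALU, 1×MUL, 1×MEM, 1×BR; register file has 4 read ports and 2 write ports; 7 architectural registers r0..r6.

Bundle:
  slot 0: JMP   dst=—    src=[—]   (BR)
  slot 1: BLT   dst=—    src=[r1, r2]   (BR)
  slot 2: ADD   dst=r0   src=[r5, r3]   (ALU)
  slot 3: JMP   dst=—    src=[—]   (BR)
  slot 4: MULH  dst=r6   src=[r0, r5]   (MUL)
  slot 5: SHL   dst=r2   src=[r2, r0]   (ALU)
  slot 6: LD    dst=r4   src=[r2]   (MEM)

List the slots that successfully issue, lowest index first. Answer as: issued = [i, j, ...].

slot 0 (BR): ISSUE — free A3,Mu1,Ld1,B0 rp4 wp2
slot 1 (BR): stall FU — free A3,Mu1,Ld1,B0 rp4 wp2
slot 2 (ALU): ISSUE — free A2,Mu1,Ld1,B0 rp2 wp1
slot 3 (BR): stall FU — free A2,Mu1,Ld1,B0 rp2 wp1
slot 4 (MUL): ISSUE — free A2,Mu0,Ld1,B0 rp0 wp0
slot 5 (ALU): stall RD_PORT — free A2,Mu0,Ld1,B0 rp0 wp0
slot 6 (MEM): stall RD_PORT — free A2,Mu0,Ld1,B0 rp0 wp0

issued = [0, 2, 4]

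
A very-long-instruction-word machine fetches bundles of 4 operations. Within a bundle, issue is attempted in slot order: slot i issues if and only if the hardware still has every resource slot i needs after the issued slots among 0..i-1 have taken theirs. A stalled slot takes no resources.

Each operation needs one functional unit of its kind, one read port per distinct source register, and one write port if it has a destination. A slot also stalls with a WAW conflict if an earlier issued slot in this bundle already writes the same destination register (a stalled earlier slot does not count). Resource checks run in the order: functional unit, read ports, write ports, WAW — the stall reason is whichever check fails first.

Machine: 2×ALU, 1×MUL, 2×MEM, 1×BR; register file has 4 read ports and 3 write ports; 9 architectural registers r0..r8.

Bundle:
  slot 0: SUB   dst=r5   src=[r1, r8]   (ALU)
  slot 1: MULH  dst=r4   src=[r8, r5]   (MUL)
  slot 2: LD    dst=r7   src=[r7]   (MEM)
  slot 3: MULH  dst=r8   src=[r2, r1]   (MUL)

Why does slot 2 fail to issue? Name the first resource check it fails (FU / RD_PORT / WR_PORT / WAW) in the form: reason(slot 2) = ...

slot 0 (ALU): ISSUE — free A1,Mu1,Ld2,B1 rp2 wp2
slot 1 (MUL): ISSUE — free A1,Mu0,Ld2,B1 rp0 wp1
slot 2 (MEM): stall RD_PORT — free A1,Mu0,Ld2,B1 rp0 wp1
slot 3 (MUL): stall FU — free A1,Mu0,Ld2,B1 rp0 wp1

reason(slot 2) = RD_PORT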